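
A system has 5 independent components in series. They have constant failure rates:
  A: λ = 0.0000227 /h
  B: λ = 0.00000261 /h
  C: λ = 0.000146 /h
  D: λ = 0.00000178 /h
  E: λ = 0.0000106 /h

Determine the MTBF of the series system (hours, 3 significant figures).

5440

Series of exponential components: λ_sys = Σ λ_i
λ_sys = 0.0000227 + 0.00000261 + 0.000146 + 0.00000178 + 0.0000106 = 1.8369e-04 /h
MTBF = 1 / λ_sys = 5440 h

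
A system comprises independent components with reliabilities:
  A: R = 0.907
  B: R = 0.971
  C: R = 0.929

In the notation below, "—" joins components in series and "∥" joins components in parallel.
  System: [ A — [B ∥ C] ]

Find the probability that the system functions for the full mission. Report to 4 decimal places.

Parallel (B and C): 1 − (1 − 0.971000)(1 − 0.929000) = 0.997941
Series (A and [0.997941]): 0.907000 × 0.997941 = 0.9051

0.9051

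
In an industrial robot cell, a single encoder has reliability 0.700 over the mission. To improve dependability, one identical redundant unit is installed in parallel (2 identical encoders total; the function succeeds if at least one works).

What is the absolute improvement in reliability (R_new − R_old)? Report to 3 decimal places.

0.210

R_before = 0.700
R_after = 1 − (1 − 0.700)^2 = 0.910
ΔR = 0.910 − 0.700 = 0.210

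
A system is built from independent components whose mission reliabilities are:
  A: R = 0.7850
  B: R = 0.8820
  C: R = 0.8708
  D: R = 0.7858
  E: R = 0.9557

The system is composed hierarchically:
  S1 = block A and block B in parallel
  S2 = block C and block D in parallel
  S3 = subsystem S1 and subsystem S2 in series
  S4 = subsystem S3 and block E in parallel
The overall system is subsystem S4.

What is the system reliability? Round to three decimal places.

0.998

Parallel (A and B): 1 − (1 − 0.78500)(1 − 0.88200) = 0.97463
Parallel (C and D): 1 − (1 − 0.87080)(1 − 0.78580) = 0.97233
Series ([0.97463] and [0.97233]): 0.97463 × 0.97233 = 0.94766
Parallel ([0.94766] and E): 1 − (1 − 0.94766)(1 − 0.95570) = 0.998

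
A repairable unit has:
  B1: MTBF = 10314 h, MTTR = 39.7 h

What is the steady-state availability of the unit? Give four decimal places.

A(B1) = MTBF/(MTBF+MTTR) = 10314/(10314+39.7) = 0.9962

0.9962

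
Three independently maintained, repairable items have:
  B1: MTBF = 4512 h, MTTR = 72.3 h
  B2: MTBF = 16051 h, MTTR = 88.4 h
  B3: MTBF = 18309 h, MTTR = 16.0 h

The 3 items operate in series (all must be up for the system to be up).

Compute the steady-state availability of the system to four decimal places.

A(B1) = MTBF/(MTBF+MTTR) = 4512/(4512+72.3) = 0.984229
A(B2) = MTBF/(MTBF+MTTR) = 16051/(16051+88.4) = 0.994523
A(B3) = MTBF/(MTBF+MTTR) = 18309/(18309+16.0) = 0.999127
Series availability: 0.984229 × 0.994523 × 0.999127 = 0.9780

0.9780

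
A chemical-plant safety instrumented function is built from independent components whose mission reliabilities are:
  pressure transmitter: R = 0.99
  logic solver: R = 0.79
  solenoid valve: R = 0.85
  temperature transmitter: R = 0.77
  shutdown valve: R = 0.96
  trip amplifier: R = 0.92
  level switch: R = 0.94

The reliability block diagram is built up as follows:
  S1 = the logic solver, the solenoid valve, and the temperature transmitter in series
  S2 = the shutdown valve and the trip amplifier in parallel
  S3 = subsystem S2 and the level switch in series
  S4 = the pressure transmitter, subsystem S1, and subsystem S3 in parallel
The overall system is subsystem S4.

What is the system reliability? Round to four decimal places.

Series (logic solver, solenoid valve, and temperature transmitter): 0.790000 × 0.850000 × 0.770000 = 0.517055
Parallel (shutdown valve and trip amplifier): 1 − (1 − 0.960000)(1 − 0.920000) = 0.996800
Series ([0.996800] and level switch): 0.996800 × 0.940000 = 0.936992
Parallel (pressure transmitter, [0.517055], and [0.936992]): 1 − (1 − 0.990000)(1 − 0.517055)(1 − 0.936992) = 0.9997

0.9997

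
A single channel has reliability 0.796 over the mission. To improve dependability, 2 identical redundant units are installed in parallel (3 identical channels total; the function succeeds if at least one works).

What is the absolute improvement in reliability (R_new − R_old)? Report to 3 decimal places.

R_before = 0.796
R_after = 1 − (1 − 0.796)^3 = 0.992
ΔR = 0.992 − 0.796 = 0.196

0.196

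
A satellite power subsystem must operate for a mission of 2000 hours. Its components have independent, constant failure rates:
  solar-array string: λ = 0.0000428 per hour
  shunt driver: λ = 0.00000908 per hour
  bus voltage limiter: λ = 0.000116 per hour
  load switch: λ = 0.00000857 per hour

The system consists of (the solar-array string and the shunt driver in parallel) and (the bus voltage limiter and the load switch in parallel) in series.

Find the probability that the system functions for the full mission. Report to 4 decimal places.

0.9950

R(solar-array string) = exp(−0.0000428 × 2000) = 0.917961
R(shunt driver) = exp(−0.00000908 × 2000) = 0.982004
R(bus voltage limiter) = exp(−0.000116 × 2000) = 0.792946
R(load switch) = exp(−0.00000857 × 2000) = 0.983006
Parallel (solar-array string and shunt driver): 1 − (1 − 0.917961)(1 − 0.982004) = 0.998524
Parallel (bus voltage limiter and load switch): 1 − (1 − 0.792946)(1 − 0.983006) = 0.996481
Series ([0.998524] and [0.996481]): 0.998524 × 0.996481 = 0.9950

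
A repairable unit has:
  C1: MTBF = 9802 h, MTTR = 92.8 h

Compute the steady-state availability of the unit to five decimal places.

0.99062

A(C1) = MTBF/(MTBF+MTTR) = 9802/(9802+92.8) = 0.99062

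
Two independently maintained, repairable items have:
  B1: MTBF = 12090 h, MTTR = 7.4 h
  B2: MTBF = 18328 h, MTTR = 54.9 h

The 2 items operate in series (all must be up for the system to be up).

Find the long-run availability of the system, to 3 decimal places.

A(B1) = MTBF/(MTBF+MTTR) = 12090/(12090+7.4) = 0.999388
A(B2) = MTBF/(MTBF+MTTR) = 18328/(18328+54.9) = 0.997014
Series availability: 0.999388 × 0.997014 = 0.996

0.996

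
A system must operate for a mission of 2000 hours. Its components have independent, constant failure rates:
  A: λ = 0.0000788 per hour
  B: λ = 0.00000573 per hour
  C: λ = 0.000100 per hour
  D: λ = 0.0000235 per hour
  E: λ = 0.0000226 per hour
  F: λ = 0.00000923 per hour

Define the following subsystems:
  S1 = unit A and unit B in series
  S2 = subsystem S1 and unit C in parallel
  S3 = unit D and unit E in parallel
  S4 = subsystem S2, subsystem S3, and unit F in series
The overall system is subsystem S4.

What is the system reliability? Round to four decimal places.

0.9521

R(A) = exp(−0.0000788 × 2000) = 0.854191
R(B) = exp(−0.00000573 × 2000) = 0.988605
R(C) = exp(−0.000100 × 2000) = 0.818731
R(D) = exp(−0.0000235 × 2000) = 0.954087
R(E) = exp(−0.0000226 × 2000) = 0.955806
R(F) = exp(−0.00000923 × 2000) = 0.981709
Series (A and B): 0.854191 × 0.988605 = 0.844457
Parallel ([0.844457] and C): 1 − (1 − 0.844457)(1 − 0.818731) = 0.971805
Parallel (D and E): 1 − (1 − 0.954087)(1 − 0.955806) = 0.997971
Series ([0.971805], [0.997971], and F): 0.971805 × 0.997971 × 0.981709 = 0.9521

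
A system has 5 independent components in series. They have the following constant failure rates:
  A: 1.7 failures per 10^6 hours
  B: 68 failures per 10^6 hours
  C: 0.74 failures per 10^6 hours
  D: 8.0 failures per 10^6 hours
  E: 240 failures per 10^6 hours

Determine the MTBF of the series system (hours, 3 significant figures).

3140

Series of exponential components: λ_sys = Σ λ_i
λ_sys = 0.0000017 + 0.000068 + 0.00000074 + 0.0000080 + 0.00024 = 3.1844e-04 /h
MTBF = 1 / λ_sys = 3140 h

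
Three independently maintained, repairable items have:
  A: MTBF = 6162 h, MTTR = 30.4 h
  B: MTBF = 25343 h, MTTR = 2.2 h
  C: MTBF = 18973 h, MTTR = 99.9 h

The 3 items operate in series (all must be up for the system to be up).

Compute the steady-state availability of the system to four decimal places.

A(A) = MTBF/(MTBF+MTTR) = 6162/(6162+30.4) = 0.995091
A(B) = MTBF/(MTBF+MTTR) = 25343/(25343+2.2) = 0.999913
A(C) = MTBF/(MTBF+MTTR) = 18973/(18973+99.9) = 0.994762
Series availability: 0.995091 × 0.999913 × 0.994762 = 0.9898

0.9898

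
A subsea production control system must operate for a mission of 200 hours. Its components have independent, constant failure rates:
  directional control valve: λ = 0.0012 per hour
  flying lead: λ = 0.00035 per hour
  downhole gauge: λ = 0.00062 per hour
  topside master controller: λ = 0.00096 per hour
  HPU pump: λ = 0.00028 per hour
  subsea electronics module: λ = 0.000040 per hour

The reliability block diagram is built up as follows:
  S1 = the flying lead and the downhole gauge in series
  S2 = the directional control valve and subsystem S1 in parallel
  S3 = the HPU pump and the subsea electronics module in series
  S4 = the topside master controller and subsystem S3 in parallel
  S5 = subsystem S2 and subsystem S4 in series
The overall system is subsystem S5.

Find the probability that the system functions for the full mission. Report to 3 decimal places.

0.952

R(directional control valve) = exp(−0.0012 × 200) = 0.78663
R(flying lead) = exp(−0.00035 × 200) = 0.93239
R(downhole gauge) = exp(−0.00062 × 200) = 0.88338
R(topside master controller) = exp(−0.00096 × 200) = 0.82531
R(HPU pump) = exp(−0.00028 × 200) = 0.94554
R(subsea electronics module) = exp(−0.000040 × 200) = 0.99203
Series (flying lead and downhole gauge): 0.93239 × 0.88338 = 0.82365
Parallel (directional control valve and [0.82365]): 1 − (1 − 0.78663)(1 − 0.82365) = 0.96237
Series (HPU pump and subsea electronics module): 0.94554 × 0.99203 = 0.93800
Parallel (topside master controller and [0.93800]): 1 − (1 − 0.82531)(1 − 0.93800) = 0.98917
Series ([0.96237] and [0.98917]): 0.96237 × 0.98917 = 0.952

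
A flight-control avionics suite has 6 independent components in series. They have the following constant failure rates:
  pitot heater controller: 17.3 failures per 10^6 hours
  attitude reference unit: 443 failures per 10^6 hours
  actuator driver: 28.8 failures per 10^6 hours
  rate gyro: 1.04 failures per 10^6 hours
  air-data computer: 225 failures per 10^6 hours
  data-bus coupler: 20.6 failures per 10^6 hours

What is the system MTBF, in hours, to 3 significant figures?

1360

Series of exponential components: λ_sys = Σ λ_i
λ_sys = 0.0000173 + 0.000443 + 0.0000288 + 0.00000104 + 0.000225 + 0.0000206 = 7.3574e-04 /h
MTBF = 1 / λ_sys = 1360 h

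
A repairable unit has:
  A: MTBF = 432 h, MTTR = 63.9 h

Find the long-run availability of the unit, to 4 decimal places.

A(A) = MTBF/(MTBF+MTTR) = 432/(432+63.9) = 0.8711

0.8711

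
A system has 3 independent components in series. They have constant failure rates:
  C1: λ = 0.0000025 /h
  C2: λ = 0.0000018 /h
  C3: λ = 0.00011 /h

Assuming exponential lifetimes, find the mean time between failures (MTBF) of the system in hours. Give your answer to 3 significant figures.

Series of exponential components: λ_sys = Σ λ_i
λ_sys = 0.0000025 + 0.0000018 + 0.00011 = 1.1430e-04 /h
MTBF = 1 / λ_sys = 8750 h

8750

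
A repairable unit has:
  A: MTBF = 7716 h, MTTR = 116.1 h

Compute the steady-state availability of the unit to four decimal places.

0.9852

A(A) = MTBF/(MTBF+MTTR) = 7716/(7716+116.1) = 0.9852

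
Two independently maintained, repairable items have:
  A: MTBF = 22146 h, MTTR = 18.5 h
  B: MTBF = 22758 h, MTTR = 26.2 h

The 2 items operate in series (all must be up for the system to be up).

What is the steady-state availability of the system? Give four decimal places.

A(A) = MTBF/(MTBF+MTTR) = 22146/(22146+18.5) = 0.999165
A(B) = MTBF/(MTBF+MTTR) = 22758/(22758+26.2) = 0.998850
Series availability: 0.999165 × 0.998850 = 0.9980

0.9980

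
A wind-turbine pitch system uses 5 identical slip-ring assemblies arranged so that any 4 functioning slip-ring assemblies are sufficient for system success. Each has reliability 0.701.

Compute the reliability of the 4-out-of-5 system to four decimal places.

R = Σ_{i=4}^{5} C(5,i) p^i (1−p)^{5−i} with p = 0.701
C(5,4)·0.701^4·0.299^1 = 0.361005
C(5,5)·0.701^5·0.299^0 = 0.169274
Sum = 0.5303

0.5303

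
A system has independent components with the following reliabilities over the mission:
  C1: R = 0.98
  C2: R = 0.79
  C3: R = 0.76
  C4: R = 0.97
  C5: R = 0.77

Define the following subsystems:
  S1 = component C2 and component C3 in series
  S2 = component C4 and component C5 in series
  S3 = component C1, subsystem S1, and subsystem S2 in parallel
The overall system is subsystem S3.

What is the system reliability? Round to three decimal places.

Series (C2 and C3): 0.79000 × 0.76000 = 0.60040
Series (C4 and C5): 0.97000 × 0.77000 = 0.74690
Parallel (C1, [0.60040], and [0.74690]): 1 − (1 − 0.98000)(1 − 0.60040)(1 − 0.74690) = 0.998

0.998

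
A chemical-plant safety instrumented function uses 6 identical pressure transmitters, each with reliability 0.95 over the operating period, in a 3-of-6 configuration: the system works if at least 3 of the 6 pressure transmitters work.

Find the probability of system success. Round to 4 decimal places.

0.9999

R = Σ_{i=3}^{6} C(6,i) p^i (1−p)^{6−i} with p = 0.95
C(6,3)·0.95^3·0.05^3 = 0.002143
C(6,4)·0.95^4·0.05^2 = 0.030544
C(6,5)·0.95^5·0.05^1 = 0.232134
C(6,6)·0.95^6·0.05^0 = 0.735092
Sum = 0.9999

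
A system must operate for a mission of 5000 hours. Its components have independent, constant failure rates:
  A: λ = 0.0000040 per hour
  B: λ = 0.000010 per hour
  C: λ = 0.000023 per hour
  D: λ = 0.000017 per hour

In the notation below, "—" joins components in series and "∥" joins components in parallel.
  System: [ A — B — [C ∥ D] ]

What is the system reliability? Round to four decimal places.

0.9241

R(A) = exp(−0.0000040 × 5000) = 0.980199
R(B) = exp(−0.000010 × 5000) = 0.951229
R(C) = exp(−0.000023 × 5000) = 0.891366
R(D) = exp(−0.000017 × 5000) = 0.918512
Parallel (C and D): 1 − (1 − 0.891366)(1 − 0.918512) = 0.991148
Series (A, B, and [0.991148]): 0.980199 × 0.951229 × 0.991148 = 0.9241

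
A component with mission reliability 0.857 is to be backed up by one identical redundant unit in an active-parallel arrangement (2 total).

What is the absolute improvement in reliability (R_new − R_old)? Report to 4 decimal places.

R_before = 0.857
R_after = 1 − (1 − 0.857)^2 = 0.9796
ΔR = 0.9796 − 0.857 = 0.1226

0.1226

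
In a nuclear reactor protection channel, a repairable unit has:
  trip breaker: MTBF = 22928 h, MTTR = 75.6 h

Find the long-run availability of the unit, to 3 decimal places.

0.997

A(trip breaker) = MTBF/(MTBF+MTTR) = 22928/(22928+75.6) = 0.997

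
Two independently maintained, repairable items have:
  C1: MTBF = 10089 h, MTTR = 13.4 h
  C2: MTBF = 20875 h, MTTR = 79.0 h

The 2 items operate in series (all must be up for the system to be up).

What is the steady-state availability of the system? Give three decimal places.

A(C1) = MTBF/(MTBF+MTTR) = 10089/(10089+13.4) = 0.998674
A(C2) = MTBF/(MTBF+MTTR) = 20875/(20875+79.0) = 0.996230
Series availability: 0.998674 × 0.996230 = 0.995

0.995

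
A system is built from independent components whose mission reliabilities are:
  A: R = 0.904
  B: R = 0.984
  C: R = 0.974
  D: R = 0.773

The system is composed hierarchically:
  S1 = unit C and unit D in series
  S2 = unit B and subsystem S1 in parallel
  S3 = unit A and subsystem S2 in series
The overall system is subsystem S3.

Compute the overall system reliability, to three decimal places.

Series (C and D): 0.97400 × 0.77300 = 0.75290
Parallel (B and [0.75290]): 1 − (1 − 0.98400)(1 − 0.75290) = 0.99605
Series (A and [0.99605]): 0.90400 × 0.99605 = 0.900

0.900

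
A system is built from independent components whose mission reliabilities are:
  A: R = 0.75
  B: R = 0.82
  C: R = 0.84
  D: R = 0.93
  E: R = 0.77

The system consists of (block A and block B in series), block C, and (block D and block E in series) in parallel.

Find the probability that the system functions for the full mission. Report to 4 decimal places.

Series (A and B): 0.750000 × 0.820000 = 0.615000
Series (D and E): 0.930000 × 0.770000 = 0.716100
Parallel ([0.615000], C, and [0.716100]): 1 − (1 − 0.615000)(1 − 0.840000)(1 − 0.716100) = 0.9825

0.9825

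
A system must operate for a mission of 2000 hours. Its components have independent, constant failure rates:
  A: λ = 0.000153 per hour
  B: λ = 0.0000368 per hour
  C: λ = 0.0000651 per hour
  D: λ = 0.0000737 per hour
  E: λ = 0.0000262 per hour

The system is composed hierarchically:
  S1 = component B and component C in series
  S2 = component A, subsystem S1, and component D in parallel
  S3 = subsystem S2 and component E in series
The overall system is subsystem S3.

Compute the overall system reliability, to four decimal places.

R(A) = exp(−0.000153 × 2000) = 0.736387
R(B) = exp(−0.0000368 × 2000) = 0.929043
R(C) = exp(−0.0000651 × 2000) = 0.877920
R(D) = exp(−0.0000737 × 2000) = 0.862949
R(E) = exp(−0.0000262 × 2000) = 0.948949
Series (B and C): 0.929043 × 0.877920 = 0.815625
Parallel (A, [0.815625], and D): 1 − (1 − 0.736387)(1 − 0.815625)(1 − 0.862949) = 0.993339
Series ([0.993339] and E): 0.993339 × 0.948949 = 0.9426

0.9426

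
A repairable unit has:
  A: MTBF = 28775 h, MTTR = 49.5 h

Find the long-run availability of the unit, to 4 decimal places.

A(A) = MTBF/(MTBF+MTTR) = 28775/(28775+49.5) = 0.9983

0.9983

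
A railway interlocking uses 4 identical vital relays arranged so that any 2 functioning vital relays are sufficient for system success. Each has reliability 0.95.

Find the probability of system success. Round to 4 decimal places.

R = Σ_{i=2}^{4} C(4,i) p^i (1−p)^{4−i} with p = 0.95
C(4,2)·0.95^2·0.05^2 = 0.013538
C(4,3)·0.95^3·0.05^1 = 0.171475
C(4,4)·0.95^4·0.05^0 = 0.814506
Sum = 0.9995

0.9995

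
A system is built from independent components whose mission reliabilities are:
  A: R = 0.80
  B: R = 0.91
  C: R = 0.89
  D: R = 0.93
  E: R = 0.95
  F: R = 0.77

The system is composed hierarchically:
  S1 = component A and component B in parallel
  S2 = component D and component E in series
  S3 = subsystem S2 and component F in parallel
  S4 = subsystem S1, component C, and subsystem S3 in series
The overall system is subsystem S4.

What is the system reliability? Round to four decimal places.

Parallel (A and B): 1 − (1 − 0.800000)(1 − 0.910000) = 0.982000
Series (D and E): 0.930000 × 0.950000 = 0.883500
Parallel ([0.883500] and F): 1 − (1 − 0.883500)(1 − 0.770000) = 0.973205
Series ([0.982000], C, and [0.973205]): 0.982000 × 0.890000 × 0.973205 = 0.8506

0.8506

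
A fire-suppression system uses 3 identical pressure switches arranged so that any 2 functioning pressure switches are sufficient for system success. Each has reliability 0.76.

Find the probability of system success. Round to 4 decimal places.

0.8548

R = Σ_{i=2}^{3} C(3,i) p^i (1−p)^{3−i} with p = 0.76
C(3,2)·0.76^2·0.24^1 = 0.415872
C(3,3)·0.76^3·0.24^0 = 0.438976
Sum = 0.8548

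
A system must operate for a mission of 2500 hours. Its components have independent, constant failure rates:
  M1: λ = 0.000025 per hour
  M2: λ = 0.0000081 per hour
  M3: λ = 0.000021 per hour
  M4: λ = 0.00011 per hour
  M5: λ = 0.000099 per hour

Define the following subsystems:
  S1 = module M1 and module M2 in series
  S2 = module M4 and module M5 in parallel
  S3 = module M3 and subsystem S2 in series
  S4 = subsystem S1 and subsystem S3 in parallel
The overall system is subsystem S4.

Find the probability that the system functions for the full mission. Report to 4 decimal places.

R(M1) = exp(−0.000025 × 2500) = 0.939413
R(M2) = exp(−0.0000081 × 2500) = 0.979954
R(M3) = exp(−0.000021 × 2500) = 0.948854
R(M4) = exp(−0.00011 × 2500) = 0.759572
R(M5) = exp(−0.000099 × 2500) = 0.780750
Series (M1 and M2): 0.939413 × 0.979954 = 0.920582
Parallel (M4 and M5): 1 − (1 − 0.759572)(1 − 0.780750) = 0.947286
Series (M3 and [0.947286]): 0.948854 × 0.947286 = 0.898836
Parallel ([0.920582] and [0.898836]): 1 − (1 − 0.920582)(1 − 0.898836) = 0.9920

0.9920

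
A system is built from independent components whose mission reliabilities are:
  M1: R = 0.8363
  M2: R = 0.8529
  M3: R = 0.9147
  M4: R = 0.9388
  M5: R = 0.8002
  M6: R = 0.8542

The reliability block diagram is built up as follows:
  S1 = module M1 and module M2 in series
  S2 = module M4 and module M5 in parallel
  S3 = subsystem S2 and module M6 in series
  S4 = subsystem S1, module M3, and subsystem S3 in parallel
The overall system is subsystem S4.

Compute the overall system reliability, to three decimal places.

0.996

Series (M1 and M2): 0.83630 × 0.85290 = 0.71328
Parallel (M4 and M5): 1 − (1 − 0.93880)(1 − 0.80020) = 0.98777
Series ([0.98777] and M6): 0.98777 × 0.85420 = 0.84375
Parallel ([0.71328], M3, and [0.84375]): 1 − (1 − 0.71328)(1 − 0.91470)(1 − 0.84375) = 0.996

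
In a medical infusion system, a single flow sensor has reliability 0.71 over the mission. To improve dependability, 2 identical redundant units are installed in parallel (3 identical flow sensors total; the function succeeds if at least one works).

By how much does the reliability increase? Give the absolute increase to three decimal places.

0.266

R_before = 0.71
R_after = 1 − (1 − 0.71)^3 = 0.976
ΔR = 0.976 − 0.71 = 0.266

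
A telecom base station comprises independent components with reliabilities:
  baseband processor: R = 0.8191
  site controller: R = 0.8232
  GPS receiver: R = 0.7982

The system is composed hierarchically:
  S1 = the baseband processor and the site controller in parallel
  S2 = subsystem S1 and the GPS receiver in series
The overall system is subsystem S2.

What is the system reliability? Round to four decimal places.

0.7727

Parallel (baseband processor and site controller): 1 − (1 − 0.819100)(1 − 0.823200) = 0.968017
Series ([0.968017] and GPS receiver): 0.968017 × 0.798200 = 0.7727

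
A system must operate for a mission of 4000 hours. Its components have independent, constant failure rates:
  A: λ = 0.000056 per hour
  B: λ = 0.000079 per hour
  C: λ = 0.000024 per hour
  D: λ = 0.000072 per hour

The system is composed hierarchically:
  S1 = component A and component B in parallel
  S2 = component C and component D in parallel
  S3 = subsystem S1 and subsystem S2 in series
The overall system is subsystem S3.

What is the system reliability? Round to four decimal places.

R(A) = exp(−0.000056 × 4000) = 0.799315
R(B) = exp(−0.000079 × 4000) = 0.729059
R(C) = exp(−0.000024 × 4000) = 0.908464
R(D) = exp(−0.000072 × 4000) = 0.749762
Parallel (A and B): 1 − (1 − 0.799315)(1 − 0.729059) = 0.945626
Parallel (C and D): 1 − (1 − 0.908464)(1 − 0.749762) = 0.977094
Series ([0.945626] and [0.977094]): 0.945626 × 0.977094 = 0.9240

0.9240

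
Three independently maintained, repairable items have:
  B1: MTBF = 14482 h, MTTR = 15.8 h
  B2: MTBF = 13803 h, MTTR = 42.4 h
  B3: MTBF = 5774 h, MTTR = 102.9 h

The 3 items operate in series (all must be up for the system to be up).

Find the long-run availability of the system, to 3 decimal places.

A(B1) = MTBF/(MTBF+MTTR) = 14482/(14482+15.8) = 0.998910
A(B2) = MTBF/(MTBF+MTTR) = 13803/(13803+42.4) = 0.996938
A(B3) = MTBF/(MTBF+MTTR) = 5774/(5774+102.9) = 0.982491
Series availability: 0.998910 × 0.996938 × 0.982491 = 0.978

0.978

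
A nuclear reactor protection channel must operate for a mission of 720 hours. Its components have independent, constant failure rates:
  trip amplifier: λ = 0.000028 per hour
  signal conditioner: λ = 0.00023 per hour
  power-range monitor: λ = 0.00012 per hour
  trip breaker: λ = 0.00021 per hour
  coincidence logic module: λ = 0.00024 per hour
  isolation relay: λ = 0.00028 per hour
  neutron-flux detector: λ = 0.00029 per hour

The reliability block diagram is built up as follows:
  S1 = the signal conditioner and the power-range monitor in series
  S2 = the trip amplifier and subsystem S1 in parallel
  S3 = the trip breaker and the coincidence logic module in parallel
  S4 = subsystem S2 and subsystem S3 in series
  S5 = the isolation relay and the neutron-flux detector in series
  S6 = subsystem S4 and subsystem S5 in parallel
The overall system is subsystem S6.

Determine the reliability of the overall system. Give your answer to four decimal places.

0.9910

R(trip amplifier) = exp(−0.000028 × 720) = 0.980042
R(signal conditioner) = exp(−0.00023 × 720) = 0.847385
R(power-range monitor) = exp(−0.00012 × 720) = 0.917227
R(trip breaker) = exp(−0.00021 × 720) = 0.859676
R(coincidence logic module) = exp(−0.00024 × 720) = 0.841306
R(isolation relay) = exp(−0.00028 × 720) = 0.817422
R(neutron-flux detector) = exp(−0.00029 × 720) = 0.811558
Series (signal conditioner and power-range monitor): 0.847385 × 0.917227 = 0.777244
Parallel (trip amplifier and [0.777244]): 1 − (1 − 0.980042)(1 − 0.777244) = 0.995554
Parallel (trip breaker and coincidence logic module): 1 − (1 − 0.859676)(1 − 0.841306) = 0.977731
Series ([0.995554] and [0.977731]): 0.995554 × 0.977731 = 0.973384
Series (isolation relay and neutron-flux detector): 0.817422 × 0.811558 = 0.663385
Parallel ([0.973384] and [0.663385]): 1 − (1 − 0.973384)(1 − 0.663385) = 0.9910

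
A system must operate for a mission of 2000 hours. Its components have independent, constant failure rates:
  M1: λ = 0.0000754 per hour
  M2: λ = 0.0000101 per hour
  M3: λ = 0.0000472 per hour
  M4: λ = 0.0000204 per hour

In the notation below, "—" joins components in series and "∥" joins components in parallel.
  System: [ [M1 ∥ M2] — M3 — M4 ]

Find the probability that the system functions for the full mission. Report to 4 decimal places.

R(M1) = exp(−0.0000754 × 2000) = 0.860020
R(M2) = exp(−0.0000101 × 2000) = 0.980003
R(M3) = exp(−0.0000472 × 2000) = 0.909919
R(M4) = exp(−0.0000204 × 2000) = 0.960021
Parallel (M1 and M2): 1 − (1 − 0.860020)(1 − 0.980003) = 0.997201
Series ([0.997201], M3, and M4): 0.997201 × 0.909919 × 0.960021 = 0.8711

0.8711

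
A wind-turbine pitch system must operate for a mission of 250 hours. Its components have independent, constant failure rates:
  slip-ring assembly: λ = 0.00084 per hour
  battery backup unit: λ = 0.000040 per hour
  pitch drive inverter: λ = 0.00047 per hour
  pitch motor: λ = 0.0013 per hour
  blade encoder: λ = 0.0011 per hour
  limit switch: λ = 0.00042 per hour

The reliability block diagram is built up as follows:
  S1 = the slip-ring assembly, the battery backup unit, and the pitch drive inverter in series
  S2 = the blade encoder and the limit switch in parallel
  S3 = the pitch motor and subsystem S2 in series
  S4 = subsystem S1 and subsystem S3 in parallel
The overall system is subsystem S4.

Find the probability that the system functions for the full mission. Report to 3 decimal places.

R(slip-ring assembly) = exp(−0.00084 × 250) = 0.81058
R(battery backup unit) = exp(−0.000040 × 250) = 0.99005
R(pitch drive inverter) = exp(−0.00047 × 250) = 0.88914
R(pitch motor) = exp(−0.0013 × 250) = 0.72253
R(blade encoder) = exp(−0.0011 × 250) = 0.75957
R(limit switch) = exp(−0.00042 × 250) = 0.90032
Series (slip-ring assembly, battery backup unit, and pitch drive inverter): 0.81058 × 0.99005 × 0.88914 = 0.71355
Parallel (blade encoder and limit switch): 1 − (1 − 0.75957)(1 − 0.90032) = 0.97603
Series (pitch motor and [0.97603]): 0.72253 × 0.97603 = 0.70521
Parallel ([0.71355] and [0.70521]): 1 − (1 − 0.71355)(1 − 0.70521) = 0.916

0.916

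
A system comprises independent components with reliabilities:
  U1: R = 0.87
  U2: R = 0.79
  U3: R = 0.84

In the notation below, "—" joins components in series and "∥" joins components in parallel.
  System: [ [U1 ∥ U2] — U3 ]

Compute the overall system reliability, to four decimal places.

0.8171

Parallel (U1 and U2): 1 − (1 − 0.870000)(1 − 0.790000) = 0.972700
Series ([0.972700] and U3): 0.972700 × 0.840000 = 0.8171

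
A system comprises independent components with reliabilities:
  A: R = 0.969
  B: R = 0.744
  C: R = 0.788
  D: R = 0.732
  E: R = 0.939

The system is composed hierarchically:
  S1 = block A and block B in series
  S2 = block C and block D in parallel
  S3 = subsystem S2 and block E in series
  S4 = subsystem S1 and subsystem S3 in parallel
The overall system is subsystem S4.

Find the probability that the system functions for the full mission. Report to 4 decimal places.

Series (A and B): 0.969000 × 0.744000 = 0.720936
Parallel (C and D): 1 − (1 − 0.788000)(1 − 0.732000) = 0.943184
Series ([0.943184] and E): 0.943184 × 0.939000 = 0.885650
Parallel ([0.720936] and [0.885650]): 1 − (1 − 0.720936)(1 − 0.885650) = 0.9681

0.9681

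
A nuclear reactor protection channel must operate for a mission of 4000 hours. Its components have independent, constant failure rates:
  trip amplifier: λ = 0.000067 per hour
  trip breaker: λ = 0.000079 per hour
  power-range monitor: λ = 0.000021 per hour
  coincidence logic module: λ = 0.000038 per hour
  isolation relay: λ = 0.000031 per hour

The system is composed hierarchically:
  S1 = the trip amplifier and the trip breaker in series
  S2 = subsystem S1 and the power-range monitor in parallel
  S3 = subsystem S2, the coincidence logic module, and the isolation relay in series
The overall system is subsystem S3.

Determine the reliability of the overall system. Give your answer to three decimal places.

0.732

R(trip amplifier) = exp(−0.000067 × 4000) = 0.76491
R(trip breaker) = exp(−0.000079 × 4000) = 0.72906
R(power-range monitor) = exp(−0.000021 × 4000) = 0.91943
R(coincidence logic module) = exp(−0.000038 × 4000) = 0.85899
R(isolation relay) = exp(−0.000031 × 4000) = 0.88338
Series (trip amplifier and trip breaker): 0.76491 × 0.72906 = 0.55767
Parallel ([0.55767] and power-range monitor): 1 − (1 − 0.55767)(1 − 0.91943) = 0.96436
Series ([0.96436], coincidence logic module, and isolation relay): 0.96436 × 0.85899 × 0.88338 = 0.732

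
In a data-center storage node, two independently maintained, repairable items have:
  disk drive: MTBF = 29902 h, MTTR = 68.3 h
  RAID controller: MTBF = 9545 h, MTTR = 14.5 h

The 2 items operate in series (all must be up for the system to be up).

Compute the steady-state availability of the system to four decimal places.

A(disk drive) = MTBF/(MTBF+MTTR) = 29902/(29902+68.3) = 0.997721
A(RAID controller) = MTBF/(MTBF+MTTR) = 9545/(9545+14.5) = 0.998483
Series availability: 0.997721 × 0.998483 = 0.9962

0.9962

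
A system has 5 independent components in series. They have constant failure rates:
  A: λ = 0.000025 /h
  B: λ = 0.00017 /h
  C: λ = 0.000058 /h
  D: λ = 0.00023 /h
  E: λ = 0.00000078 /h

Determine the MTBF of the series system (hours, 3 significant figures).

2070

Series of exponential components: λ_sys = Σ λ_i
λ_sys = 0.000025 + 0.00017 + 0.000058 + 0.00023 + 0.00000078 = 4.8378e-04 /h
MTBF = 1 / λ_sys = 2070 h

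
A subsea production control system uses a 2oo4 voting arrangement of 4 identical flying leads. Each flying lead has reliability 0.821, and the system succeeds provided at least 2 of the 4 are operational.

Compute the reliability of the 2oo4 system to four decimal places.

R = Σ_{i=2}^{4} C(4,i) p^i (1−p)^{4−i} with p = 0.821
C(4,2)·0.821^2·0.179^2 = 0.129582
C(4,3)·0.821^3·0.179^1 = 0.396226
C(4,4)·0.821^4·0.179^0 = 0.454331
Sum = 0.9801

0.9801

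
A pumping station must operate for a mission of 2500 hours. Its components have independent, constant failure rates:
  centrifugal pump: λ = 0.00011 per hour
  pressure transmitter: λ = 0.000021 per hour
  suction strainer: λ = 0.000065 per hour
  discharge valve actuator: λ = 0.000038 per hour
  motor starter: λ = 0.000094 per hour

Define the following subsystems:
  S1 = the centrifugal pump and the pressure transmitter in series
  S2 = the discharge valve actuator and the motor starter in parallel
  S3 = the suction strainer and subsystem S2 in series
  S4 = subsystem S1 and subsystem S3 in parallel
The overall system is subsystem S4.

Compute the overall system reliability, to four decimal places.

R(centrifugal pump) = exp(−0.00011 × 2500) = 0.759572
R(pressure transmitter) = exp(−0.000021 × 2500) = 0.948854
R(suction strainer) = exp(−0.000065 × 2500) = 0.850016
R(discharge valve actuator) = exp(−0.000038 × 2500) = 0.909373
R(motor starter) = exp(−0.000094 × 2500) = 0.790571
Series (centrifugal pump and pressure transmitter): 0.759572 × 0.948854 = 0.720723
Parallel (discharge valve actuator and motor starter): 1 − (1 − 0.909373)(1 − 0.790571) = 0.981020
Series (suction strainer and [0.981020]): 0.850016 × 0.981020 = 0.833883
Parallel ([0.720723] and [0.833883]): 1 − (1 − 0.720723)(1 − 0.833883) = 0.9536

0.9536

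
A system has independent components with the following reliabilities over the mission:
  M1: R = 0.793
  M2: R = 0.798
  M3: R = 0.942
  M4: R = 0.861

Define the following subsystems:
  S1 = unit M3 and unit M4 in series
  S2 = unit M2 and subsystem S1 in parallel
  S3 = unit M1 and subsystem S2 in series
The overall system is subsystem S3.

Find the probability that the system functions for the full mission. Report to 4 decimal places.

Series (M3 and M4): 0.942000 × 0.861000 = 0.811062
Parallel (M2 and [0.811062]): 1 − (1 − 0.798000)(1 − 0.811062) = 0.961835
Series (M1 and [0.961835]): 0.793000 × 0.961835 = 0.7627

0.7627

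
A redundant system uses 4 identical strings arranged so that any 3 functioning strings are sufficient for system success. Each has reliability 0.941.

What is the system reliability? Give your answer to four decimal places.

R = Σ_{i=3}^{4} C(4,i) p^i (1−p)^{4−i} with p = 0.941
C(4,3)·0.941^3·0.059^1 = 0.196644
C(4,4)·0.941^4·0.059^0 = 0.784077
Sum = 0.9807

0.9807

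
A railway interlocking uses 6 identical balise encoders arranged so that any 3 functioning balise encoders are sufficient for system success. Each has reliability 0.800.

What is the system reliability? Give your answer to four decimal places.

R = Σ_{i=3}^{6} C(6,i) p^i (1−p)^{6−i} with p = 0.800
C(6,3)·0.800^3·0.200^3 = 0.081920
C(6,4)·0.800^4·0.200^2 = 0.245760
C(6,5)·0.800^5·0.200^1 = 0.393216
C(6,6)·0.800^6·0.200^0 = 0.262144
Sum = 0.9830

0.9830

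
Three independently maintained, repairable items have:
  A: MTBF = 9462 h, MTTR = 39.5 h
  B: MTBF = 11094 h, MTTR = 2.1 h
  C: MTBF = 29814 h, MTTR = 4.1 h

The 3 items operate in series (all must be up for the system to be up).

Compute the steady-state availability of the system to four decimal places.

0.9955

A(A) = MTBF/(MTBF+MTTR) = 9462/(9462+39.5) = 0.995843
A(B) = MTBF/(MTBF+MTTR) = 11094/(11094+2.1) = 0.999811
A(C) = MTBF/(MTBF+MTTR) = 29814/(29814+4.1) = 0.999862
Series availability: 0.995843 × 0.999811 × 0.999862 = 0.9955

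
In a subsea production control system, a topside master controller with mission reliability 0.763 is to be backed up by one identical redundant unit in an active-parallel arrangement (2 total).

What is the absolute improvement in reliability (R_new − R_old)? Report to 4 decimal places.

R_before = 0.763
R_after = 1 − (1 − 0.763)^2 = 0.9438
ΔR = 0.9438 − 0.763 = 0.1808

0.1808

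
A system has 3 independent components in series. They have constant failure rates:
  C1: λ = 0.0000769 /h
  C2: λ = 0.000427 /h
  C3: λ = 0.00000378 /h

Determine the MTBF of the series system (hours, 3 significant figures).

Series of exponential components: λ_sys = Σ λ_i
λ_sys = 0.0000769 + 0.000427 + 0.00000378 = 5.0768e-04 /h
MTBF = 1 / λ_sys = 1970 h

1970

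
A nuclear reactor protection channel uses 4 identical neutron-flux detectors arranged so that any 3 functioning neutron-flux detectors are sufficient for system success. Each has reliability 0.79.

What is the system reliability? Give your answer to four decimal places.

R = Σ_{i=3}^{4} C(4,i) p^i (1−p)^{4−i} with p = 0.79
C(4,3)·0.79^3·0.21^1 = 0.414153
C(4,4)·0.79^4·0.21^0 = 0.389501
Sum = 0.8037

0.8037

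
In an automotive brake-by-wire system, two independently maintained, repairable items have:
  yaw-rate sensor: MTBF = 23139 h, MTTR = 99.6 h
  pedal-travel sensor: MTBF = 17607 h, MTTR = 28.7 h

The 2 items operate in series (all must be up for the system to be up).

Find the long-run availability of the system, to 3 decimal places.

A(yaw-rate sensor) = MTBF/(MTBF+MTTR) = 23139/(23139+99.6) = 0.995714
A(pedal-travel sensor) = MTBF/(MTBF+MTTR) = 17607/(17607+28.7) = 0.998373
Series availability: 0.995714 × 0.998373 = 0.994

0.994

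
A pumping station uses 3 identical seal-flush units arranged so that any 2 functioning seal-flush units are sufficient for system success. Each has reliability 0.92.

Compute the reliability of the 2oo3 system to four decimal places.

R = Σ_{i=2}^{3} C(3,i) p^i (1−p)^{3−i} with p = 0.92
C(3,2)·0.92^2·0.08^1 = 0.203136
C(3,3)·0.92^3·0.08^0 = 0.778688
Sum = 0.9818

0.9818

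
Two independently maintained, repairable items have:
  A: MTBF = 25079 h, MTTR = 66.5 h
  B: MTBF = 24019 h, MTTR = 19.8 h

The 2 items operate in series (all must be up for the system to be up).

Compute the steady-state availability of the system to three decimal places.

A(A) = MTBF/(MTBF+MTTR) = 25079/(25079+66.5) = 0.997355
A(B) = MTBF/(MTBF+MTTR) = 24019/(24019+19.8) = 0.999176
Series availability: 0.997355 × 0.999176 = 0.997

0.997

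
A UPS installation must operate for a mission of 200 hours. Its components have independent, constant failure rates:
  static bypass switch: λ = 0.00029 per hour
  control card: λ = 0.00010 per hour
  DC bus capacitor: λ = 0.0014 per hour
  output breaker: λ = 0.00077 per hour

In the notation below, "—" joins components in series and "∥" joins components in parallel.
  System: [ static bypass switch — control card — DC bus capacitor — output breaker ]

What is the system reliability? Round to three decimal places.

R(static bypass switch) = exp(−0.00029 × 200) = 0.94365
R(control card) = exp(−0.00010 × 200) = 0.98020
R(DC bus capacitor) = exp(−0.0014 × 200) = 0.75578
R(output breaker) = exp(−0.00077 × 200) = 0.85727
Series (static bypass switch, control card, DC bus capacitor, and output breaker): 0.94365 × 0.98020 × 0.75578 × 0.85727 = 0.599

0.599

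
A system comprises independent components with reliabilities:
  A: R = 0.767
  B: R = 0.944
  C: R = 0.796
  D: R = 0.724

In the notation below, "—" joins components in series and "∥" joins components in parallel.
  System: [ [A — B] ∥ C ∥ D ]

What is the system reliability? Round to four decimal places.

Series (A and B): 0.767000 × 0.944000 = 0.724048
Parallel ([0.724048], C, and D): 1 − (1 − 0.724048)(1 − 0.796000)(1 − 0.724000) = 0.9845

0.9845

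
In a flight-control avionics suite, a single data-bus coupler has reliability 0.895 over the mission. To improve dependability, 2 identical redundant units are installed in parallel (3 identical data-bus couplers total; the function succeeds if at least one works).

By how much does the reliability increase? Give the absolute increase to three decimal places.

R_before = 0.895
R_after = 1 − (1 − 0.895)^3 = 0.999
ΔR = 0.999 − 0.895 = 0.104

0.104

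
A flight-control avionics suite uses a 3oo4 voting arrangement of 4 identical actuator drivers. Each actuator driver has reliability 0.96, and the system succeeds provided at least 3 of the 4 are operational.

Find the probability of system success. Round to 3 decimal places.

R = Σ_{i=3}^{4} C(4,i) p^i (1−p)^{4−i} with p = 0.96
C(4,3)·0.96^3·0.04^1 = 0.14156
C(4,4)·0.96^4·0.04^0 = 0.84935
Sum = 0.991

0.991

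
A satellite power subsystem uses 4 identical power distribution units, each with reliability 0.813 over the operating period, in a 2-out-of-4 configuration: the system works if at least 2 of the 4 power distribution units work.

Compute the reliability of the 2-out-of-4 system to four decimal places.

0.9775

R = Σ_{i=2}^{4} C(4,i) p^i (1−p)^{4−i} with p = 0.813
C(4,2)·0.813^2·0.187^2 = 0.138681
C(4,3)·0.813^3·0.187^1 = 0.401951
C(4,4)·0.813^4·0.187^0 = 0.436880
Sum = 0.9775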